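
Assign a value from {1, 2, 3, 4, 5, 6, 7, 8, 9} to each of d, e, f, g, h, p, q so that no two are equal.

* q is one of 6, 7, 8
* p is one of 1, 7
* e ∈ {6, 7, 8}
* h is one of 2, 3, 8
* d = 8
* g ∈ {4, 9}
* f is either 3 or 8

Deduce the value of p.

1

d must be 8 (only option left). Remove 8 from e, f, h, q.
That leaves f = 3. So h can't be 3.
h must be 2 (only option left).
e and q share exactly the 2 values {6, 7}; by pigeonhole those values go to them, so strike 6, 7 from p.
So p = 1.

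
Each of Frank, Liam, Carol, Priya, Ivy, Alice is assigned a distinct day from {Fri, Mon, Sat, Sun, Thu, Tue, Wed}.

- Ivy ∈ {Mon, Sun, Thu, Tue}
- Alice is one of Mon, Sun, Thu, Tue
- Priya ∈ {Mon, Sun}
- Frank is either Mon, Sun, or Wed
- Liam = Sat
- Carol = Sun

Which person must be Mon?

Priya

Liam must be Sat (only option left).
Carol must be Sun (only option left). Remove Sun from Frank, Priya, Ivy, Alice.
So Mon goes to Priya.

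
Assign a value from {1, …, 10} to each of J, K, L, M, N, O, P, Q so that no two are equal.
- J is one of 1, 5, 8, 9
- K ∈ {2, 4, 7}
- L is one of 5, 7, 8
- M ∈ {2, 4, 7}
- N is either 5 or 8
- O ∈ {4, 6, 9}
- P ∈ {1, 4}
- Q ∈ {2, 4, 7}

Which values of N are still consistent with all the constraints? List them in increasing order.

Among the 8 variables, 6 fits only O (and all 8 values in {1, 2, 4, 5, 6, 7, 8, 9} must be used), so O = 6.
The 7 still-open variables draw from only 7 values {1, 2, 4, 5, 7, 8, 9}, so each is used; only J can be 9, hence J = 9.
Among the 6 still-open variables, 1 fits only P (and all 6 values in {1, 2, 4, 5, 7, 8} must be used), so P = 1.
K, M, Q share exactly the 3 values {2, 4, 7}; by pigeonhole those values go to them, so strike 2, 4, 7 from L.
No further eliminations apply; N can still be any of 5, 8.

5, 8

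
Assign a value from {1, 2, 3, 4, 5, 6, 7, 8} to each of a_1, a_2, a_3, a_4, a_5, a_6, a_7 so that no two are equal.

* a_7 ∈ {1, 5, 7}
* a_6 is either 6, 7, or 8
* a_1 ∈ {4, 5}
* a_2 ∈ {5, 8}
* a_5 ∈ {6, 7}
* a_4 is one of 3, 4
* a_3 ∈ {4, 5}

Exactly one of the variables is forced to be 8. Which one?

The 7 variables draw from only 7 values {1, 3, 4, 5, 6, 7, 8}, so each is used; only a_7 can be 1, hence a_7 = 1.
The 6 still-open variables draw from only 6 values {3, 4, 5, 6, 7, 8}, so each is used; only a_4 can be 3, hence a_4 = 3.
The 2 variables a_1 and a_3 are confined to {4, 5}, which locks those values in; drop them from a_2.
So 8 goes to a_2.

a_2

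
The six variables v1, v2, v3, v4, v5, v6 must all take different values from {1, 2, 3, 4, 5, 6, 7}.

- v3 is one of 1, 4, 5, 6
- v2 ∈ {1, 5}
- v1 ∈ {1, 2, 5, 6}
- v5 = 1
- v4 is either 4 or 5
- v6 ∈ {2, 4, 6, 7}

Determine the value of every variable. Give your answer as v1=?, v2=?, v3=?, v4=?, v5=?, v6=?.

v1=2, v2=5, v3=6, v4=4, v5=1, v6=7

v5's domain is down to {1}, so v5 = 1. Eliminate 1 elsewhere: v1, v2, v3.
That leaves v2 = 5. Strike 5 from v1, v3, v4.
v4 must be 4 (only option left). Remove 4 from v3, v6.
v3's domain is down to {6}, so v3 = 6. Eliminate 6 elsewhere: v1, v6.
v1's domain is down to {2}, so v1 = 2. Eliminate 2 elsewhere: v6.
v6 must be 7 (only option left).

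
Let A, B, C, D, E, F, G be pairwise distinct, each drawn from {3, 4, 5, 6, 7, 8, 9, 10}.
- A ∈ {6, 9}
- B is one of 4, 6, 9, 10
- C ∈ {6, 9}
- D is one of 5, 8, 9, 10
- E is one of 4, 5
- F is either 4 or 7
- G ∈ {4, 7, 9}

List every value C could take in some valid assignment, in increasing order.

The 7 variables draw from only 7 values {4, 5, 6, 7, 8, 9, 10}, so each is used; only D can be 8, hence D = 8.
The 6 still-open variables draw from only 6 values {4, 5, 6, 7, 9, 10}, so each is used; only E can be 5, hence E = 5.
The 5 still-open variables together cover exactly {4, 6, 7, 9, 10} — 5 values for 5 variables — and 10 appears only in B's list, so B = 10.
A and C share exactly the 2 values {6, 9}; by pigeonhole those values go to them, so strike 6, 9 from G.
No further eliminations apply; C can still be any of 6, 9.

6, 9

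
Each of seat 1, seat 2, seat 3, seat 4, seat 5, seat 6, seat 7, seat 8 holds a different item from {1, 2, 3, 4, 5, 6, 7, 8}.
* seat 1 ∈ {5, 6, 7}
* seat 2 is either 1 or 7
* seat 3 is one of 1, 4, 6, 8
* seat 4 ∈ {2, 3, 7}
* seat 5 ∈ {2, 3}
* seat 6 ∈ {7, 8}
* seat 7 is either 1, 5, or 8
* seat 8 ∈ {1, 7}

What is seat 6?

8

The 8 variables together cover exactly {1, 2, 3, 4, 5, 6, 7, 8} — 8 values for 8 variables — and 4 appears only in seat 3's list, so seat 3 = 4.
The 7 still-open variables together cover exactly {1, 2, 3, 5, 6, 7, 8} — 7 values for 7 variables — and 6 appears only in seat 1's list, so seat 1 = 6.
Among the 6 still-open variables, 5 fits only seat 7 (and all 6 values in {1, 2, 3, 5, 7, 8} must be used), so seat 7 = 5.
The 5 still-open variables draw from only 5 values {1, 2, 3, 7, 8}, so each is used; only seat 6 can be 8, hence seat 6 = 8.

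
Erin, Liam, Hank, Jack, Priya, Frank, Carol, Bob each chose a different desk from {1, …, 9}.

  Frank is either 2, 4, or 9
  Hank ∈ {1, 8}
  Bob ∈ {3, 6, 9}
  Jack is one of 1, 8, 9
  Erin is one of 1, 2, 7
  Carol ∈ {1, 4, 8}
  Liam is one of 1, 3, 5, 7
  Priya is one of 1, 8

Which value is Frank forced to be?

The 2 variables Hank and Priya are confined to {1, 8}, which locks those values in; drop them from Erin, Liam, Jack, Carol.
Jack's domain is down to {9}, so Jack = 9. Eliminate 9 elsewhere: Frank, Bob.
Carol's domain is down to {4}, so Carol = 4. Eliminate 4 elsewhere: Frank.
So Frank = 2.

2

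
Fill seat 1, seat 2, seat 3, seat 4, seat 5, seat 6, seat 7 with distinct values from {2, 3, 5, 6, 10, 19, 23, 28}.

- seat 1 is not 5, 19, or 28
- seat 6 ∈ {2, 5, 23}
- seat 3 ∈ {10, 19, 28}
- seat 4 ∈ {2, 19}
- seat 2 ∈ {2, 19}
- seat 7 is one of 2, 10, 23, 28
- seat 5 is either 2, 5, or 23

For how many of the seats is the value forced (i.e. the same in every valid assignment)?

0

The 2 variables seat 2 and seat 4 are confined to {2, 19}, which locks those values in; drop them from seat 1, seat 3, seat 5, seat 6, seat 7.
seat 5 and seat 6 share exactly the 2 values {5, 23}; by pigeonhole those values go to them, so strike 5, 23 from seat 1, seat 7.
seat 3 and seat 7 share exactly the 2 values {10, 28}; by pigeonhole those values go to them, so strike 10, 28 from seat 1.
Determined: none. The other seats each still have more than one consistent value. That makes 0.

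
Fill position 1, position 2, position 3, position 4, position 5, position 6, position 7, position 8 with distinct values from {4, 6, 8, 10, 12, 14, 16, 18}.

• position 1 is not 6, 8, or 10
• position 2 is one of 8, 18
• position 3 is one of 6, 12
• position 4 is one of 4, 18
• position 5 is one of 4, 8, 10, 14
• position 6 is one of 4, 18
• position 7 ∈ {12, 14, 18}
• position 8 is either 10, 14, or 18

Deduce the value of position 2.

The 8 variables draw from only 8 values {4, 6, 8, 10, 12, 14, 16, 18}, so each is used; only position 3 can be 6, hence position 3 = 6.
Among the 7 still-open variables, 16 fits only position 1 (and all 7 values in {4, 8, 10, 12, 14, 16, 18} must be used), so position 1 = 16.
The 6 still-open variables draw from only 6 values {4, 8, 10, 12, 14, 18}, so each is used; only position 7 can be 12, hence position 7 = 12.
position 4 and position 6 between them cover only {4, 18} — a naked pair. Remove those values from position 2, position 5, position 8.
So position 2 = 8.

8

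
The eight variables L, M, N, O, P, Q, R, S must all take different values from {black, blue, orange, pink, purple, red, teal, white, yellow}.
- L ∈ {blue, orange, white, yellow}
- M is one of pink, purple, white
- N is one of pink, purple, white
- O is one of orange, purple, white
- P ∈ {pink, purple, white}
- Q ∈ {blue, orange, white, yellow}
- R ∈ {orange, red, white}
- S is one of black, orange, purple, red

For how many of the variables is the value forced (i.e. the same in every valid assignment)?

Among the 8 variables, black fits only S (and all 8 values in {black, blue, orange, pink, purple, red, white, yellow} must be used), so S = black.
The 7 still-open variables together cover exactly {blue, orange, pink, purple, red, white, yellow} — 7 values for 7 variables — and red appears only in R's list, so R = red.
M, N, P share exactly the 3 values {pink, purple, white}; by pigeonhole those values go to them, so strike pink, purple, white from L, O, Q.
O must be orange (only option left). So L, Q can't be orange.
Determined: O=orange, R=red, S=black. The other variables each still have more than one consistent value. That makes 3.

3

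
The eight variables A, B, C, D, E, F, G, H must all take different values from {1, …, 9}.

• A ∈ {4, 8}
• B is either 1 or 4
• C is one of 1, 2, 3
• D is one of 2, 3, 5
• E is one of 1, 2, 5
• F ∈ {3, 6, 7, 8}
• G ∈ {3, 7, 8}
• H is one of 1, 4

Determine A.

8

Among the 8 variables, 6 fits only F (and all 8 values in {1, 2, 3, 4, 5, 6, 7, 8} must be used), so F = 6.
Among the 7 still-open variables, 7 fits only G (and all 7 values in {1, 2, 3, 4, 5, 7, 8} must be used), so G = 7.
The 6 still-open variables draw from only 6 values {1, 2, 3, 4, 5, 8}, so each is used; only A can be 8, hence A = 8.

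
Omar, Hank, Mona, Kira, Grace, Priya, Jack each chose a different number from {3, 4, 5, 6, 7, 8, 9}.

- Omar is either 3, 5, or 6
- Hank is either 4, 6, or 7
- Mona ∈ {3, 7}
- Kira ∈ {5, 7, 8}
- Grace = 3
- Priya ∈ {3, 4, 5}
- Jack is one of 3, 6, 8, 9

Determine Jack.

9

Grace has just one choice, so Grace = 3. Remove 3 from Omar, Mona, Priya, Jack.
That leaves Mona = 7. Remove 7 from Hank, Kira.
Among the 5 still-open variables, 9 fits only Jack (and all 5 values in {4, 5, 6, 8, 9} must be used), so Jack = 9.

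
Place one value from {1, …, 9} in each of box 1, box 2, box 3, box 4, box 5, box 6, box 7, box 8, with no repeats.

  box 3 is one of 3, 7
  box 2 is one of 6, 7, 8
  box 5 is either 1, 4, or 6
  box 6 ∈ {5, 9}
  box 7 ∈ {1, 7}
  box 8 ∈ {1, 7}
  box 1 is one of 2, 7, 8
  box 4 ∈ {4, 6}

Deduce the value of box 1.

2

The 2 variables box 7 and box 8 are confined to {1, 7}, which locks those values in; drop them from box 1, box 2, box 3, box 5.
box 3 has just one choice, so box 3 = 3.
box 4 and box 5 between them cover only {4, 6} — a naked pair. Remove those values from box 2.
box 2's domain is down to {8}, so box 2 = 8. Strike 8 from box 1.
So box 1 = 2.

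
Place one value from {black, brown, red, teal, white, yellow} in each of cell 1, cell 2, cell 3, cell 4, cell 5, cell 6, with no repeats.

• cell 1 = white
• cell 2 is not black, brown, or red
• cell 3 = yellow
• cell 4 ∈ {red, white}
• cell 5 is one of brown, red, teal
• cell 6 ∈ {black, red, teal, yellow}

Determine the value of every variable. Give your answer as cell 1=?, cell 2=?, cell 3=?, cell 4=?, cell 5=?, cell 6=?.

cell 1=white, cell 2=teal, cell 3=yellow, cell 4=red, cell 5=brown, cell 6=black

cell 1 must be white (only option left). Strike white from cell 2, cell 4.
cell 3 must be yellow (only option left). So cell 2, cell 6 can't be yellow.
cell 4 has just one choice, so cell 4 = red. Remove red from cell 5, cell 6.
cell 2 must be teal (only option left). Eliminate teal elsewhere: cell 5, cell 6.
That leaves cell 5 = brown.
cell 6 has just one choice, so cell 6 = black.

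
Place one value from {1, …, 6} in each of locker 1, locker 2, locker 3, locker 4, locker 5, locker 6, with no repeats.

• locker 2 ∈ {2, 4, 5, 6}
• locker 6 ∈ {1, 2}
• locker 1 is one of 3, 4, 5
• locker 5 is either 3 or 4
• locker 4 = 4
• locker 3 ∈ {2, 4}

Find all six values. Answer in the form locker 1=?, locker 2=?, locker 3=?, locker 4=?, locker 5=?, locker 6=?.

locker 4 has just one choice, so locker 4 = 4. So locker 1, locker 2, locker 3, locker 5 can't be 4.
locker 5's domain is down to {3}, so locker 5 = 3. Eliminate 3 elsewhere: locker 1.
That leaves locker 1 = 5. Strike 5 from locker 2.
locker 3's domain is down to {2}, so locker 3 = 2. Remove 2 from locker 2, locker 6.
locker 6 must be 1 (only option left).
That leaves locker 2 = 6.

locker 1=5, locker 2=6, locker 3=2, locker 4=4, locker 5=3, locker 6=1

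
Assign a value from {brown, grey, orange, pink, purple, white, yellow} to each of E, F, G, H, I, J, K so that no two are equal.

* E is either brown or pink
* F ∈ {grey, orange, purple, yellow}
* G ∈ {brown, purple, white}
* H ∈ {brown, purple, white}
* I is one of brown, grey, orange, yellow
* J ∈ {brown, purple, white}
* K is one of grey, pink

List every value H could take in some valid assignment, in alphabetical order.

brown, purple, white

G, H, J share exactly the 3 values {brown, purple, white}; by pigeonhole those values go to them, so strike brown, purple, white from E, F, I.
E has just one choice, so E = pink. So K can't be pink.
That leaves K = grey. Remove grey from F, I.
No further eliminations apply; H can still be any of brown, purple, white.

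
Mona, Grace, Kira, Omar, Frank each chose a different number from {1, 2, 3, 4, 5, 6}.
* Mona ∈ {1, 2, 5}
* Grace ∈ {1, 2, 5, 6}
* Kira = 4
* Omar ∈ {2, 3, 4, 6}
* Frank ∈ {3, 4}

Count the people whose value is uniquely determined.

2

Kira has just one choice, so Kira = 4. So Omar, Frank can't be 4.
Frank's domain is down to {3}, so Frank = 3. Remove 3 from Omar.
Determined: Kira=4, Frank=3. The other people each still have more than one consistent value. That makes 2.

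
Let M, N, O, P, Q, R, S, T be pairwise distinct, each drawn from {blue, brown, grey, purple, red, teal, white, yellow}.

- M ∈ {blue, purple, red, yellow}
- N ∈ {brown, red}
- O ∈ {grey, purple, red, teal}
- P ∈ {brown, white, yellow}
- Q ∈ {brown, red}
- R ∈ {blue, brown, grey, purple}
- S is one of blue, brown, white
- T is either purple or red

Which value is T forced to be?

The 8 variables together cover exactly {blue, brown, grey, purple, red, teal, white, yellow} — 8 values for 8 variables — and teal appears only in O's list, so O = teal.
The 7 still-open variables draw from only 7 values {blue, brown, grey, purple, red, white, yellow}, so each is used; only R can be grey, hence R = grey.
N and Q share exactly the 2 values {brown, red}; by pigeonhole those values go to them, so strike brown, red from M, P, S, T.
So T = purple.

purple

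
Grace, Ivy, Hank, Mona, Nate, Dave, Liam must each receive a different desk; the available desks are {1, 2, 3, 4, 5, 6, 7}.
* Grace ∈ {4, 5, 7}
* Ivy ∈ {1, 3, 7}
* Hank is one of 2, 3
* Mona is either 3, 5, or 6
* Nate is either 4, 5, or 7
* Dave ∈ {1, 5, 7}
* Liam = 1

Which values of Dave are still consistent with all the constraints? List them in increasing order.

5, 7

Liam has just one choice, so Liam = 1. Remove 1 from Ivy, Dave.
The 6 still-open variables draw from only 6 values {2, 3, 4, 5, 6, 7}, so each is used; only Hank can be 2, hence Hank = 2.
The 5 still-open variables together cover exactly {3, 4, 5, 6, 7} — 5 values for 5 variables — and 6 appears only in Mona's list, so Mona = 6.
Among the 4 still-open variables, 3 fits only Ivy (and all 4 values in {3, 4, 5, 7} must be used), so Ivy = 3.
No further eliminations apply; Dave can still be any of 5, 7.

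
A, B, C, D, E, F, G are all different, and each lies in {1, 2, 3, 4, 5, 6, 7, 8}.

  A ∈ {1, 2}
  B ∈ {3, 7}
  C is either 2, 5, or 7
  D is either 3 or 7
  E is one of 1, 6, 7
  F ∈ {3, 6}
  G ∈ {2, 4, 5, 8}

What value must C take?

5

The 2 variables B and D are confined to {3, 7}, which locks those values in; drop them from C, E, F.
F has just one choice, so F = 6. Remove 6 from E.
That leaves E = 1. Eliminate 1 elsewhere: A.
A has just one choice, so A = 2. So C, G can't be 2.
So C = 5.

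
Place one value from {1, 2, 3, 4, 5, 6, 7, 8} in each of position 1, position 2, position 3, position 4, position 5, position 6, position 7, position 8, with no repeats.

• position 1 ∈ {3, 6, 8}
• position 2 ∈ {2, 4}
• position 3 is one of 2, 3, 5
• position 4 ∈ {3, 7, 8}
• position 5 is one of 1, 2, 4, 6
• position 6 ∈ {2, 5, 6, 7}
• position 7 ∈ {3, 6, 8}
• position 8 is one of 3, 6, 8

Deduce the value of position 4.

7

The 8 variables draw from only 8 values {1, 2, 3, 4, 5, 6, 7, 8}, so each is used; only position 5 can be 1, hence position 5 = 1.
Among the 7 still-open variables, 4 fits only position 2 (and all 7 values in {2, 3, 4, 5, 6, 7, 8} must be used), so position 2 = 4.
position 1, position 7, position 8 between them cover only {3, 6, 8} — a naked triple. Remove those values from position 3, position 4, position 6.
So position 4 = 7.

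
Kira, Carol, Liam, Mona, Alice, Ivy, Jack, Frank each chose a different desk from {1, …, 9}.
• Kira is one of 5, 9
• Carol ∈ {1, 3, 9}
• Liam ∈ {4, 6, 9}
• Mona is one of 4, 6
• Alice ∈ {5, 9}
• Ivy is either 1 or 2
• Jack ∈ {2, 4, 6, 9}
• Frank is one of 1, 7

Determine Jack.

The 8 variables draw from only 8 values {1, 2, 3, 4, 5, 6, 7, 9}, so each is used; only Carol can be 3, hence Carol = 3.
Among the 7 still-open variables, 7 fits only Frank (and all 7 values in {1, 2, 4, 5, 6, 7, 9} must be used), so Frank = 7.
Among the 6 still-open variables, 1 fits only Ivy (and all 6 values in {1, 2, 4, 5, 6, 9} must be used), so Ivy = 1.
The 5 still-open variables together cover exactly {2, 4, 5, 6, 9} — 5 values for 5 variables — and 2 appears only in Jack's list, so Jack = 2.

2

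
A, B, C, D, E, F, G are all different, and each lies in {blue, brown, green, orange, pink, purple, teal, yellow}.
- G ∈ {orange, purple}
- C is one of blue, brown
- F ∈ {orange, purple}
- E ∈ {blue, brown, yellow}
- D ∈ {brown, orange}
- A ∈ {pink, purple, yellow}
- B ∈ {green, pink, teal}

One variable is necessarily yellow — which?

E

The 2 variables F and G are confined to {orange, purple}, which locks those values in; drop them from A, D.
D has just one choice, so D = brown. Strike brown from C, E.
C has just one choice, so C = blue. Remove blue from E.
So yellow goes to E.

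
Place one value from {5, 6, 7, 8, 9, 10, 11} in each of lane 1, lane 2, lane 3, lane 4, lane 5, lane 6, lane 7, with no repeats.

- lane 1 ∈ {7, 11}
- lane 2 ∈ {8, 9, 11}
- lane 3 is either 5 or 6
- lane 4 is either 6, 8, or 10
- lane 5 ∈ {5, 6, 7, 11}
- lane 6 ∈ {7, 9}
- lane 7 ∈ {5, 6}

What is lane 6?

Among the 7 variables, 10 fits only lane 4 (and all 7 values in {5, 6, 7, 8, 9, 10, 11} must be used), so lane 4 = 10.
Among the 6 still-open variables, 8 fits only lane 2 (and all 6 values in {5, 6, 7, 8, 9, 11} must be used), so lane 2 = 8.
The 5 still-open variables together cover exactly {5, 6, 7, 9, 11} — 5 values for 5 variables — and 9 appears only in lane 6's list, so lane 6 = 9.

9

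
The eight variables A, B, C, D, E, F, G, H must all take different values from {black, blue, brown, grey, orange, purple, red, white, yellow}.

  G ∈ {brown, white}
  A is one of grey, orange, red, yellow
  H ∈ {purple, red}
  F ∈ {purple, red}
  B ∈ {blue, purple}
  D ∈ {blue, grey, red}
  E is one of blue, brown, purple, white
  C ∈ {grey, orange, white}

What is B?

blue

The 8 variables draw from only 8 values {blue, brown, grey, orange, purple, red, white, yellow}, so each is used; only A can be yellow, hence A = yellow.
The 7 still-open variables draw from only 7 values {blue, brown, grey, orange, purple, red, white}, so each is used; only C can be orange, hence C = orange.
The 6 still-open variables together cover exactly {blue, brown, grey, purple, red, white} — 6 values for 6 variables — and grey appears only in D's list, so D = grey.
F and H between them cover only {purple, red} — a naked pair. Remove those values from B, E.
So B = blue.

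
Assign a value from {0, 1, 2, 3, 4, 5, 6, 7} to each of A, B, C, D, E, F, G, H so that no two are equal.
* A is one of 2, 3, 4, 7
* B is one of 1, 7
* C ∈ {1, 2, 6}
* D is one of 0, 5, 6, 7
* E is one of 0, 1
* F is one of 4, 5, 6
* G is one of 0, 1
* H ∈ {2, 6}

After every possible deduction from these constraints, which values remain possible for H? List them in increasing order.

2, 6

Among the 8 variables, 3 fits only A (and all 8 values in {0, 1, 2, 3, 4, 5, 6, 7} must be used), so A = 3.
Among the 7 still-open variables, 4 fits only F (and all 7 values in {0, 1, 2, 4, 5, 6, 7} must be used), so F = 4.
Among the 6 still-open variables, 5 fits only D (and all 6 values in {0, 1, 2, 5, 6, 7} must be used), so D = 5.
Among the 5 still-open variables, 7 fits only B (and all 5 values in {0, 1, 2, 6, 7} must be used), so B = 7.
E and G share exactly the 2 values {0, 1}; by pigeonhole those values go to them, so strike 0, 1 from C.
No further eliminations apply; H can still be any of 2, 6.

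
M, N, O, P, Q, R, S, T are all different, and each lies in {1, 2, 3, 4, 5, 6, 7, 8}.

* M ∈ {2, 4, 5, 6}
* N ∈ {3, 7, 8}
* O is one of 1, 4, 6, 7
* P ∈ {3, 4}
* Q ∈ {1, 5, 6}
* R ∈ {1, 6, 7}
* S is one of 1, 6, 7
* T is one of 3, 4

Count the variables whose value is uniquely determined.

The 8 variables draw from only 8 values {1, 2, 3, 4, 5, 6, 7, 8}, so each is used; only M can be 2, hence M = 2.
The 7 still-open variables draw from only 7 values {1, 3, 4, 5, 6, 7, 8}, so each is used; only Q can be 5, hence Q = 5.
Among the 6 still-open variables, 8 fits only N (and all 6 values in {1, 3, 4, 6, 7, 8} must be used), so N = 8.
P and T share exactly the 2 values {3, 4}; by pigeonhole those values go to them, so strike 3, 4 from O.
Determined: M=2, N=8, Q=5. The other variables each still have more than one consistent value. That makes 3.

3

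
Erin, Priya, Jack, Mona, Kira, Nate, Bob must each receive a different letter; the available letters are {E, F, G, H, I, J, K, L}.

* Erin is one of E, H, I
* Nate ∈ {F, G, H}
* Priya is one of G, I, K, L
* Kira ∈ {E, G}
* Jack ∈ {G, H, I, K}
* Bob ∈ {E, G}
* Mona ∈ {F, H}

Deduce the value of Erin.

The 7 variables draw from only 7 values {E, F, G, H, I, K, L}, so each is used; only Priya can be L, hence Priya = L.
Among the 6 still-open variables, K fits only Jack (and all 6 values in {E, F, G, H, I, K} must be used), so Jack = K.
The 5 still-open variables together cover exactly {E, F, G, H, I} — 5 values for 5 variables — and I appears only in Erin's list, so Erin = I.

I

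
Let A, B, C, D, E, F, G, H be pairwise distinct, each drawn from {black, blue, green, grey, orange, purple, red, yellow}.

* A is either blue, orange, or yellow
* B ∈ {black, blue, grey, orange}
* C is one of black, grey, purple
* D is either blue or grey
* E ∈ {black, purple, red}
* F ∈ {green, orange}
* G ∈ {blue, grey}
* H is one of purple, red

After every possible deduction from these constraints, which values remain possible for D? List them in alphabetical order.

blue, grey

The 8 variables draw from only 8 values {black, blue, green, grey, orange, purple, red, yellow}, so each is used; only F can be green, hence F = green.
The 7 still-open variables together cover exactly {black, blue, grey, orange, purple, red, yellow} — 7 values for 7 variables — and yellow appears only in A's list, so A = yellow.
The 6 still-open variables draw from only 6 values {black, blue, grey, orange, purple, red}, so each is used; only B can be orange, hence B = orange.
The 2 variables D and G are confined to {blue, grey}, which locks those values in; drop them from C.
No further eliminations apply; D can still be any of blue, grey.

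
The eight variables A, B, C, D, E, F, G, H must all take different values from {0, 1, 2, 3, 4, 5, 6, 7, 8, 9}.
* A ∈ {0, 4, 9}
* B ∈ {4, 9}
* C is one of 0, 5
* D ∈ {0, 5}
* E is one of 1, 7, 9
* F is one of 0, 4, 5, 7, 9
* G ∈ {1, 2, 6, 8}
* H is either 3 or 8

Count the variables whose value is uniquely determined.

2

The 2 variables C and D are confined to {0, 5}, which locks those values in; drop them from A, F.
The 2 variables A and B are confined to {4, 9}, which locks those values in; drop them from E, F.
F must be 7 (only option left). So E can't be 7.
E has just one choice, so E = 1. So G can't be 1.
Determined: E=1, F=7. The other variables each still have more than one consistent value. That makes 2.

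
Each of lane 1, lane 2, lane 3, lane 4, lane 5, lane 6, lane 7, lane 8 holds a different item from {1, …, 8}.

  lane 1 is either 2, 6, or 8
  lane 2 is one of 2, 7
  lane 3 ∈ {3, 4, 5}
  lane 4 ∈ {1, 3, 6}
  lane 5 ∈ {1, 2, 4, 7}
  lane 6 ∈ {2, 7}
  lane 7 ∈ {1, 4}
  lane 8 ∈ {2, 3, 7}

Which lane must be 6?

lane 4

Among the 8 variables, 5 fits only lane 3 (and all 8 values in {1, 2, 3, 4, 5, 6, 7, 8} must be used), so lane 3 = 5.
Among the 7 still-open variables, 8 fits only lane 1 (and all 7 values in {1, 2, 3, 4, 6, 7, 8} must be used), so lane 1 = 8.
The 6 still-open variables together cover exactly {1, 2, 3, 4, 6, 7} — 6 values for 6 variables — and 6 appears only in lane 4's list, so lane 4 = 6.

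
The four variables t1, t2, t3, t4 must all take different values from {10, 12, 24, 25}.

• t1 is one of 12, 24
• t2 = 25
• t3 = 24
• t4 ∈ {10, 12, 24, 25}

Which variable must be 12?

t1

t2 has just one choice, so t2 = 25. Remove 25 from t4.
That leaves t3 = 24. Remove 24 from t1, t4.
So 12 goes to t1.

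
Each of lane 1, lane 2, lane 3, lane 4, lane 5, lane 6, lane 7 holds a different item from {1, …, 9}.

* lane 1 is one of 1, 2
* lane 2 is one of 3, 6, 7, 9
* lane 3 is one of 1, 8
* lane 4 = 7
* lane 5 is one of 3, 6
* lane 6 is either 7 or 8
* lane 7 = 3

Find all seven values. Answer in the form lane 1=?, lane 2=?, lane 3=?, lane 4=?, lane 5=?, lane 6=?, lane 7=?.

lane 4 must be 7 (only option left). Remove 7 from lane 2, lane 6.
lane 6's domain is down to {8}, so lane 6 = 8. Remove 8 from lane 3.
lane 7 must be 3 (only option left). Strike 3 from lane 2, lane 5.
That leaves lane 3 = 1. Strike 1 from lane 1.
lane 5 must be 6 (only option left). Eliminate 6 elsewhere: lane 2.
That leaves lane 1 = 2.
lane 2 has just one choice, so lane 2 = 9.

lane 1=2, lane 2=9, lane 3=1, lane 4=7, lane 5=6, lane 6=8, lane 7=3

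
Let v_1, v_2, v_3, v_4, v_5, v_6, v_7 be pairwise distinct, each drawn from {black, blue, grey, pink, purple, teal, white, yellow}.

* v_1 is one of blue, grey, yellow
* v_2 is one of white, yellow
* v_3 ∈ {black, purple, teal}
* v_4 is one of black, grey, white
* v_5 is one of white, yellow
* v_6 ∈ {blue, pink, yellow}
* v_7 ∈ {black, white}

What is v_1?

v_2 and v_5 share exactly the 2 values {white, yellow}; by pigeonhole those values go to them, so strike white, yellow from v_1, v_4, v_6, v_7.
v_7 has just one choice, so v_7 = black. So v_3, v_4 can't be black.
v_4 has just one choice, so v_4 = grey. So v_1 can't be grey.
So v_1 = blue.

blue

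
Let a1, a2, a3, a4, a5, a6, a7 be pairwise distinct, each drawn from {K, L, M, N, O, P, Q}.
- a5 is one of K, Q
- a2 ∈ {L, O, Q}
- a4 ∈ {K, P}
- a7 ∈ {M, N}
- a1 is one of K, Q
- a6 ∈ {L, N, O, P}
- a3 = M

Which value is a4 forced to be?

P

a3 must be M (only option left). Strike M from a7.
a7 must be N (only option left). Eliminate N elsewhere: a6.
The 2 variables a1 and a5 are confined to {K, Q}, which locks those values in; drop them from a2, a4.
So a4 = P.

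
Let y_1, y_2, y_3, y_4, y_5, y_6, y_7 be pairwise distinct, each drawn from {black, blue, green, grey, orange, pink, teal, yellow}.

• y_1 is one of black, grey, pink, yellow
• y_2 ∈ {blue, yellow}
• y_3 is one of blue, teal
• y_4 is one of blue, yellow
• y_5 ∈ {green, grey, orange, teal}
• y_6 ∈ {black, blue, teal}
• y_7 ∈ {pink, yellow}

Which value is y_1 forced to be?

y_2 and y_4 between them cover only {blue, yellow} — a naked pair. Remove those values from y_1, y_3, y_6, y_7.
That leaves y_3 = teal. Eliminate teal elsewhere: y_5, y_6.
y_6 has just one choice, so y_6 = black. Eliminate black elsewhere: y_1.
y_7 has just one choice, so y_7 = pink. So y_1 can't be pink.
So y_1 = grey.

grey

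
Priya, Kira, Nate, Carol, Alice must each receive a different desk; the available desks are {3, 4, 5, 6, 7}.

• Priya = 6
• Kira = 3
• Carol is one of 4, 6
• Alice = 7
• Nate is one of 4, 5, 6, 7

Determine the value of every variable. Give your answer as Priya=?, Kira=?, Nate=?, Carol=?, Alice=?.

Priya has just one choice, so Priya = 6. So Nate, Carol can't be 6.
Kira's domain is down to {3}, so Kira = 3.
Carol must be 4 (only option left). Strike 4 from Nate.
Alice must be 7 (only option left). Remove 7 from Nate.
Nate has just one choice, so Nate = 5.

Priya=6, Kira=3, Nate=5, Carol=4, Alice=7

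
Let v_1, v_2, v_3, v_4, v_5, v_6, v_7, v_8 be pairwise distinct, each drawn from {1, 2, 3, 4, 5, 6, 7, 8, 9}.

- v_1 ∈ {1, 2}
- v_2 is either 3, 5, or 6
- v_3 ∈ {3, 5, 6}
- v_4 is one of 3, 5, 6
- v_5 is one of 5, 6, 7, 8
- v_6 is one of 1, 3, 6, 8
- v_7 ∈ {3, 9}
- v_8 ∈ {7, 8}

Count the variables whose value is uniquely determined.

Among the 8 variables, 2 fits only v_1 (and all 8 values in {1, 2, 3, 5, 6, 7, 8, 9} must be used), so v_1 = 2.
Among the 7 still-open variables, 1 fits only v_6 (and all 7 values in {1, 3, 5, 6, 7, 8, 9} must be used), so v_6 = 1.
The 6 still-open variables together cover exactly {3, 5, 6, 7, 8, 9} — 6 values for 6 variables — and 9 appears only in v_7's list, so v_7 = 9.
v_2, v_3, v_4 share exactly the 3 values {3, 5, 6}; by pigeonhole those values go to them, so strike 3, 5, 6 from v_5.
Determined: v_1=2, v_6=1, v_7=9. The other variables each still have more than one consistent value. That makes 3.

3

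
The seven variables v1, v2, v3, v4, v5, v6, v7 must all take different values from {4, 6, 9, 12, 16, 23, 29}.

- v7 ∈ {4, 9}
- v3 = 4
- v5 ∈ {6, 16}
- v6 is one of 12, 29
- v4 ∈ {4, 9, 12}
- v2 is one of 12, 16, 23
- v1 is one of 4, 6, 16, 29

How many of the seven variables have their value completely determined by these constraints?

5

v3 has just one choice, so v3 = 4. Eliminate 4 elsewhere: v1, v4, v7.
v7 must be 9 (only option left). Strike 9 from v4.
v4's domain is down to {12}, so v4 = 12. Strike 12 from v2, v6.
v6 has just one choice, so v6 = 29. Remove 29 from v1.
Among the 3 still-open variables, 23 fits only v2 (and all 3 values in {6, 16, 23} must be used), so v2 = 23.
Determined: v2=23, v3=4, v4=12, v6=29, v7=9. The other variables each still have more than one consistent value. That makes 5.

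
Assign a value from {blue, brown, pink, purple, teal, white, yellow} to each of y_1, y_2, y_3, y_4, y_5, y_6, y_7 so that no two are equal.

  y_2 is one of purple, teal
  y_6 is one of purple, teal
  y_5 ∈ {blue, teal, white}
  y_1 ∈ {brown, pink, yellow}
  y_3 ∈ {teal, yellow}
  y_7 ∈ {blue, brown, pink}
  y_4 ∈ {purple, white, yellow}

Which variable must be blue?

y_5

y_2 and y_6 between them cover only {purple, teal} — a naked pair. Remove those values from y_3, y_4, y_5.
That leaves y_3 = yellow. So y_1, y_4 can't be yellow.
y_4 must be white (only option left). Remove white from y_5.
So blue goes to y_5.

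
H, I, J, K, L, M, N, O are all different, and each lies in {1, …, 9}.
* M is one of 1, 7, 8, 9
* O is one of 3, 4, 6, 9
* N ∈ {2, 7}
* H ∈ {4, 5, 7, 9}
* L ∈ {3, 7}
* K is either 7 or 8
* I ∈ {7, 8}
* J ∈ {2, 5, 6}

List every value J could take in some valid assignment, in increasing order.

5, 6

I and K between them cover only {7, 8} — a naked pair. Remove those values from H, L, M, N.
L has just one choice, so L = 3. Strike 3 from O.
N's domain is down to {2}, so N = 2. So J can't be 2.
No further eliminations apply; J can still be any of 5, 6.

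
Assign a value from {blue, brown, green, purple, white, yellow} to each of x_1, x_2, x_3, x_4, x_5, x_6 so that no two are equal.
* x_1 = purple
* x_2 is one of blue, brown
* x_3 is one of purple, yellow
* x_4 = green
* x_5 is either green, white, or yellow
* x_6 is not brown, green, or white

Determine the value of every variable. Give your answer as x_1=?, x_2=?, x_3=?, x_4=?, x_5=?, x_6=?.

x_1 must be purple (only option left). Remove purple from x_3, x_6.
x_3's domain is down to {yellow}, so x_3 = yellow. Remove yellow from x_5, x_6.
x_4 must be green (only option left). So x_5 can't be green.
That leaves x_5 = white.
x_6's domain is down to {blue}, so x_6 = blue. Strike blue from x_2.
x_2's domain is down to {brown}, so x_2 = brown.

x_1=purple, x_2=brown, x_3=yellow, x_4=green, x_5=white, x_6=blue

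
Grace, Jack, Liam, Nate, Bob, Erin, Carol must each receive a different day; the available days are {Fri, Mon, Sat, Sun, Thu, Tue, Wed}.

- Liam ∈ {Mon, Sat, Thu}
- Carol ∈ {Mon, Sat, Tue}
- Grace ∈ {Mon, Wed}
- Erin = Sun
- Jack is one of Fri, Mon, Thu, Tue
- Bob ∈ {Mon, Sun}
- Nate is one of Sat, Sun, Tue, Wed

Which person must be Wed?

Erin's domain is down to {Sun}, so Erin = Sun. Eliminate Sun elsewhere: Nate, Bob.
That leaves Bob = Mon. Eliminate Mon elsewhere: Grace, Jack, Liam, Carol.
So Wed goes to Grace.

Grace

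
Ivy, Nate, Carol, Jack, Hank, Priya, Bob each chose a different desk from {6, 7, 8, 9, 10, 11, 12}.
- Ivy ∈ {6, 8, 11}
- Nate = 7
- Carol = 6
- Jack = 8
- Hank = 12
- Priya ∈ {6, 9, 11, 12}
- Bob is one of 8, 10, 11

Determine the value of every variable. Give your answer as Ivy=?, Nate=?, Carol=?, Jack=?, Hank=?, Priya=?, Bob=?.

Ivy=11, Nate=7, Carol=6, Jack=8, Hank=12, Priya=9, Bob=10

Nate has just one choice, so Nate = 7.
Carol has just one choice, so Carol = 6. Eliminate 6 elsewhere: Ivy, Priya.
Jack's domain is down to {8}, so Jack = 8. Strike 8 from Ivy, Bob.
Hank has just one choice, so Hank = 12. So Priya can't be 12.
Ivy has just one choice, so Ivy = 11. Eliminate 11 elsewhere: Priya, Bob.
Priya must be 9 (only option left).
Bob's domain is down to {10}, so Bob = 10.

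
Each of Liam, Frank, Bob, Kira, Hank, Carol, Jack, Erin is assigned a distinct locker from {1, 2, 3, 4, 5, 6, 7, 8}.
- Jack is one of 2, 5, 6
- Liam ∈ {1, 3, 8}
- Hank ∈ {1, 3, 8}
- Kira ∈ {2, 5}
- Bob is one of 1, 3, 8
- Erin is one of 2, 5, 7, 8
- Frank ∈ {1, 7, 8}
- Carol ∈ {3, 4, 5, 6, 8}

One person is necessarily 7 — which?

Among the 8 variables, 4 fits only Carol (and all 8 values in {1, 2, 3, 4, 5, 6, 7, 8} must be used), so Carol = 4.
The 7 still-open variables draw from only 7 values {1, 2, 3, 5, 6, 7, 8}, so each is used; only Jack can be 6, hence Jack = 6.
Liam, Bob, Hank between them cover only {1, 3, 8} — a naked triple. Remove those values from Frank, Erin.
So 7 goes to Frank.

Frank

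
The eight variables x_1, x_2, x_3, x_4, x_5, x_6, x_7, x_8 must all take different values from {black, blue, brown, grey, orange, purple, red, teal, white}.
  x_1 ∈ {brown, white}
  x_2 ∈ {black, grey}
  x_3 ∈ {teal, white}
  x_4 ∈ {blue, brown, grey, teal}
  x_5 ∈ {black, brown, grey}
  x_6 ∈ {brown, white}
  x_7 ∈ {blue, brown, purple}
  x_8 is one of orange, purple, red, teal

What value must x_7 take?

x_1 and x_6 between them cover only {brown, white} — a naked pair. Remove those values from x_3, x_4, x_5, x_7.
x_3 must be teal (only option left). Strike teal from x_4, x_8.
x_2 and x_5 share exactly the 2 values {black, grey}; by pigeonhole those values go to them, so strike black, grey from x_4.
That leaves x_4 = blue. So x_7 can't be blue.
So x_7 = purple.

purple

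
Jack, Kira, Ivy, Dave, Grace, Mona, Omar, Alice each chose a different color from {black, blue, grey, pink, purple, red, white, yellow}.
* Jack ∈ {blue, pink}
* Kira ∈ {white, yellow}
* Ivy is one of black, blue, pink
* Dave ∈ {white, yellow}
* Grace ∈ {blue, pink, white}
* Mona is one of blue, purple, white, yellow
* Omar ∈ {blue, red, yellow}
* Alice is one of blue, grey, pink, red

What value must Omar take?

The 8 variables draw from only 8 values {black, blue, grey, pink, purple, red, white, yellow}, so each is used; only Ivy can be black, hence Ivy = black.
The 7 still-open variables together cover exactly {blue, grey, pink, purple, red, white, yellow} — 7 values for 7 variables — and grey appears only in Alice's list, so Alice = grey.
The 6 still-open variables together cover exactly {blue, pink, purple, red, white, yellow} — 6 values for 6 variables — and purple appears only in Mona's list, so Mona = purple.
The 5 still-open variables draw from only 5 values {blue, pink, red, white, yellow}, so each is used; only Omar can be red, hence Omar = red.

red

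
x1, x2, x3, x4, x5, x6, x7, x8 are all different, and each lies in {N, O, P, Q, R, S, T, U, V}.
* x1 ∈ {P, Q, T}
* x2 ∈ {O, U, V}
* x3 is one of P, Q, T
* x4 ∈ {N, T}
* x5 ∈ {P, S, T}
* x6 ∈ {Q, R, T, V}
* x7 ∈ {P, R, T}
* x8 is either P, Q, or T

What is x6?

V

x1, x3, x8 between them cover only {P, Q, T} — a naked triple. Remove those values from x4, x5, x6, x7.
x4 has just one choice, so x4 = N.
x5 must be S (only option left).
x7 has just one choice, so x7 = R. Remove R from x6.
So x6 = V.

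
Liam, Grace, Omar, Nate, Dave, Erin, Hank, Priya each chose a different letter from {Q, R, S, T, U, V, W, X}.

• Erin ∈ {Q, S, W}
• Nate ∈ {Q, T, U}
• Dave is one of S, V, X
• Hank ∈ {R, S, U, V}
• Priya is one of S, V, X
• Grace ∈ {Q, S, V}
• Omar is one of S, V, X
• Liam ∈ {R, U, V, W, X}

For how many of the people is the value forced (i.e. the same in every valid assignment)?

The 8 variables draw from only 8 values {Q, R, S, T, U, V, W, X}, so each is used; only Nate can be T, hence Nate = T.
The 3 variables Omar, Dave, Priya are confined to {S, V, X}, which locks those values in; drop them from Liam, Grace, Erin, Hank.
Grace has just one choice, so Grace = Q. So Erin can't be Q.
Erin's domain is down to {W}, so Erin = W. So Liam can't be W.
Determined: Grace=Q, Nate=T, Erin=W. The other people each still have more than one consistent value. That makes 3.

3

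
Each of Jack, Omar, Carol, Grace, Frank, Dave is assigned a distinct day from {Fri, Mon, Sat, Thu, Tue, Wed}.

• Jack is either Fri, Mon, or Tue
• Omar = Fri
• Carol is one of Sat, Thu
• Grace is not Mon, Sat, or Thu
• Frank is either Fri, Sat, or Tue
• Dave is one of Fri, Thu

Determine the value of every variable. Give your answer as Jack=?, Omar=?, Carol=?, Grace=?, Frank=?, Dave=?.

Jack=Mon, Omar=Fri, Carol=Sat, Grace=Wed, Frank=Tue, Dave=Thu

Omar's domain is down to {Fri}, so Omar = Fri. Remove Fri from Jack, Grace, Frank, Dave.
That leaves Dave = Thu. Eliminate Thu elsewhere: Carol.
Carol must be Sat (only option left). Strike Sat from Frank.
That leaves Frank = Tue. Eliminate Tue elsewhere: Jack, Grace.
That leaves Jack = Mon.
Grace must be Wed (only option left).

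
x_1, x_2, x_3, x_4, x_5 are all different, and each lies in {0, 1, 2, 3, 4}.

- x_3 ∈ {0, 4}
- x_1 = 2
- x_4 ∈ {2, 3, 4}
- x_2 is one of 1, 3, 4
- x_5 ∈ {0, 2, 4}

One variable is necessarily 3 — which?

x_4

x_1's domain is down to {2}, so x_1 = 2. Eliminate 2 elsewhere: x_4, x_5.
Among the 4 still-open variables, 1 fits only x_2 (and all 4 values in {0, 1, 3, 4} must be used), so x_2 = 1.
The 3 still-open variables together cover exactly {0, 3, 4} — 3 values for 3 variables — and 3 appears only in x_4's list, so x_4 = 3.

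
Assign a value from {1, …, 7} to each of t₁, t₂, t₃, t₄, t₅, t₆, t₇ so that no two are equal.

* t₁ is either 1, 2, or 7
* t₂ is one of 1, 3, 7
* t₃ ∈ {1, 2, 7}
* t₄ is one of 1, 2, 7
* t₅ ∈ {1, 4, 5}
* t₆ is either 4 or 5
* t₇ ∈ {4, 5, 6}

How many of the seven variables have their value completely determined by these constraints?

2

The 7 variables draw from only 7 values {1, 2, 3, 4, 5, 6, 7}, so each is used; only t₂ can be 3, hence t₂ = 3.
The 6 still-open variables together cover exactly {1, 2, 4, 5, 6, 7} — 6 values for 6 variables — and 6 appears only in t₇'s list, so t₇ = 6.
The 3 variables t₁, t₃, t₄ are confined to {1, 2, 7}, which locks those values in; drop them from t₅.
Determined: t₂=3, t₇=6. The other variables each still have more than one consistent value. That makes 2.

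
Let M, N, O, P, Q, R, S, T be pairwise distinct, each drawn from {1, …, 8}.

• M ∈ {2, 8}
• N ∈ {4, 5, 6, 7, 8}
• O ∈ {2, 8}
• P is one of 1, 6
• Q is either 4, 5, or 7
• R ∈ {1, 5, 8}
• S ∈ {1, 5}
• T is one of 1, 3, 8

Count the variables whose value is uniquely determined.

The 8 variables together cover exactly {1, 2, 3, 4, 5, 6, 7, 8} — 8 values for 8 variables — and 3 appears only in T's list, so T = 3.
M and O share exactly the 2 values {2, 8}; by pigeonhole those values go to them, so strike 2, 8 from N, R.
R and S between them cover only {1, 5} — a naked pair. Remove those values from N, P, Q.
That leaves P = 6. Remove 6 from N.
Determined: P=6, T=3. The other variables each still have more than one consistent value. That makes 2.

2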